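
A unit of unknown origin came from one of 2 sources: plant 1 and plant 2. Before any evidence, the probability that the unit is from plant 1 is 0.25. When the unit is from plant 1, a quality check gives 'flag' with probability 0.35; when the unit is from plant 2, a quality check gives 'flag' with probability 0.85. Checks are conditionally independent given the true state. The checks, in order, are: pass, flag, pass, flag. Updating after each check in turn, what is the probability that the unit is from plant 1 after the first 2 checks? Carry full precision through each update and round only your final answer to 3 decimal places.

After 'pass': P(plant 1) = 0.65·0.2500 / (0.65·0.2500 + 0.15·0.7500) ≈ 0.5909
After 'flag': P(plant 1) = 0.35·0.5909 / (0.35·0.5909 + 0.85·0.4091) ≈ 0.3730

0.373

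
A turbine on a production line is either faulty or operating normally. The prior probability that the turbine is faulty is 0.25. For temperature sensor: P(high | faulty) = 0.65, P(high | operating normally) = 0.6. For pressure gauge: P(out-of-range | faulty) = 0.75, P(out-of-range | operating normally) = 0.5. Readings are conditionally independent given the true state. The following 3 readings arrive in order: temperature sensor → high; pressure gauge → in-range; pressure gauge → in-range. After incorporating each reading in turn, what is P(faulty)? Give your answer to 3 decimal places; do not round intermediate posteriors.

0.083

Apply Bayes' rule sequentially, carrying P(faulty) forward.
After temperature sensor='high': P(faulty) = 0.65·0.2500 / (0.65·0.2500 + 0.6·0.7500) ≈ 0.2653
After pressure gauge='in-range': P(faulty) = 0.25·0.2653 / (0.25·0.2653 + 0.5·0.7347) ≈ 0.1529
After pressure gauge='in-range': P(faulty) = 0.25·0.1529 / (0.25·0.1529 + 0.5·0.8471) ≈ 0.0828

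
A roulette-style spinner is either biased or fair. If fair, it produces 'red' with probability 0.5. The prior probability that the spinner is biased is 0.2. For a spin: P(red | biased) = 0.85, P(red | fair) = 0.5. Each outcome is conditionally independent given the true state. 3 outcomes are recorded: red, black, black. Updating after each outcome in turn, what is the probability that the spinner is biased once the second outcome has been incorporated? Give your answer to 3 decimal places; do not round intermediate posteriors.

After 'red': P(biased) = 0.85·0.2000 / (0.85·0.2000 + 0.5·0.8000) ≈ 0.2982
After 'black': P(biased) = 0.15·0.2982 / (0.15·0.2982 + 0.5·0.7018) ≈ 0.1131

0.113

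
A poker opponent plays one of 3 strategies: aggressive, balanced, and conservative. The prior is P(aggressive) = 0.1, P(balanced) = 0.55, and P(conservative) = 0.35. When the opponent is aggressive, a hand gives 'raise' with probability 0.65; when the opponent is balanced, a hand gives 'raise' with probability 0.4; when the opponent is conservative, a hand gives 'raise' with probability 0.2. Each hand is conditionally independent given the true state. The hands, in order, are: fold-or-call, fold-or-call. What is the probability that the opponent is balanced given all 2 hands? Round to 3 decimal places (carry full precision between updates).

0.456

After 'fold-or-call': normaliser = 0.35·0.1000 + 0.6·0.5500 + 0.8·0.3500; P(aggressive) ≈ 0.0543, P(balanced) ≈ 0.5116, P(conservative) ≈ 0.4341
After 'fold-or-call': normaliser = 0.35·0.0543 + 0.6·0.5116 + 0.8·0.4341; P(aggressive) ≈ 0.0282, P(balanced) ≈ 0.4560, P(conservative) ≈ 0.5158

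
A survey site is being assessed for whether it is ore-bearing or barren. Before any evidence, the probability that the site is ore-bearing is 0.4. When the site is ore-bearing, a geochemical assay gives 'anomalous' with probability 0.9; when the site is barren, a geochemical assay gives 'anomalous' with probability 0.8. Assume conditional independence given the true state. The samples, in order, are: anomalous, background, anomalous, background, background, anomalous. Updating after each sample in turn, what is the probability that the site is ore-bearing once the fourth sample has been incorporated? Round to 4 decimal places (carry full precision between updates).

0.1742

After 'anomalous': P(ore) = 0.9·0.4000 / (0.9·0.4000 + 0.8·0.6000) ≈ 0.4286
After 'background': P(ore) = 0.1·0.4286 / (0.1·0.4286 + 0.2·0.5714) ≈ 0.2727
After 'anomalous': P(ore) = 0.9·0.2727 / (0.9·0.2727 + 0.8·0.7273) ≈ 0.2967
After 'background': P(ore) = 0.1·0.2967 / (0.1·0.2967 + 0.2·0.7033) ≈ 0.1742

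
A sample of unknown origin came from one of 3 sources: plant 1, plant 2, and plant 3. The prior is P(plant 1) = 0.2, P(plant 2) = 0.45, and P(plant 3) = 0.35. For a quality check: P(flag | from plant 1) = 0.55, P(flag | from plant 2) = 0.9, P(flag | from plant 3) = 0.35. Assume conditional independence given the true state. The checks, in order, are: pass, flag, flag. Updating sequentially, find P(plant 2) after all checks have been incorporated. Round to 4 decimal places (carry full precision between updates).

After 'pass': normaliser = 0.45·0.2000 + 0.1·0.4500 + 0.65·0.3500; P(plant 1) ≈ 0.2483, P(plant 2) ≈ 0.1241, P(plant 3) ≈ 0.6276
After 'flag': normaliser = 0.55·0.2483 + 0.9·0.1241 + 0.35·0.6276; P(plant 1) ≈ 0.2918, P(plant 2) ≈ 0.2388, P(plant 3) ≈ 0.4694
After 'flag': normaliser = 0.55·0.2918 + 0.9·0.2388 + 0.35·0.4694; P(plant 1) ≈ 0.2974, P(plant 2) ≈ 0.3982, P(plant 3) ≈ 0.3044

0.3982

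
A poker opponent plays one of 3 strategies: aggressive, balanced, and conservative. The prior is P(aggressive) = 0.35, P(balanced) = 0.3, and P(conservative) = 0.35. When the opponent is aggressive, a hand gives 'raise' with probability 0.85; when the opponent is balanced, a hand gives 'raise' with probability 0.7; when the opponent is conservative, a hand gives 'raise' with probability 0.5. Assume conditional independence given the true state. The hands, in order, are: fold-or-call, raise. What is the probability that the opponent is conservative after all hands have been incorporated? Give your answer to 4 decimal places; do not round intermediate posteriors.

Apply Bayes' rule sequentially, carrying P(conservative) forward.
After 'fold-or-call': normaliser = 0.15·0.3500 + 0.3·0.3000 + 0.5·0.3500; P(aggressive) ≈ 0.1654, P(balanced) ≈ 0.2835, P(conservative) ≈ 0.5512
After 'raise': normaliser = 0.85·0.1654 + 0.7·0.2835 + 0.5·0.5512; P(aggressive) ≈ 0.2287, P(balanced) ≈ 0.3229, P(conservative) ≈ 0.4484

0.4484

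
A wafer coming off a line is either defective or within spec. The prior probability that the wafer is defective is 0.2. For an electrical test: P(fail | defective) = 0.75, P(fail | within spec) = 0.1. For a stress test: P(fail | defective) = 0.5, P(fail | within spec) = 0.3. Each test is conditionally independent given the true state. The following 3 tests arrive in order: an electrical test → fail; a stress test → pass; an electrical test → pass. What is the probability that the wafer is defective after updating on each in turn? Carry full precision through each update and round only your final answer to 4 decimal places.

Each posterior becomes the prior for the next update.
After an electrical test='fail': P(defective) = 0.75·0.2000 / (0.75·0.2000 + 0.1·0.8000) ≈ 0.6522
After a stress test='pass': P(defective) = 0.5·0.6522 / (0.5·0.6522 + 0.7·0.3478) ≈ 0.5725
After an electrical test='pass': P(defective) = 0.25·0.5725 / (0.25·0.5725 + 0.9·0.4275) ≈ 0.2711

0.2711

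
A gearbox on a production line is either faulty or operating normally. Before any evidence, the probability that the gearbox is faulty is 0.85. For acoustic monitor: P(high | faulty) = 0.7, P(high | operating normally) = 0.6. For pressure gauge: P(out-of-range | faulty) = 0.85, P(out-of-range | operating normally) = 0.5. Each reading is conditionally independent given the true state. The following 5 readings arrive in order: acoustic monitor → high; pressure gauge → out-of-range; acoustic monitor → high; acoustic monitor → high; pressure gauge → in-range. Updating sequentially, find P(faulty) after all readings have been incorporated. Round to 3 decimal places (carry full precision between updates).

After acoustic monitor='high': P(faulty) = 0.7·0.8500 / (0.7·0.8500 + 0.6·0.1500) ≈ 0.8686
After pressure gauge='out-of-range': P(faulty) = 0.85·0.8686 / (0.85·0.8686 + 0.5·0.1314) ≈ 0.9183
After acoustic monitor='high': P(faulty) = 0.7·0.9183 / (0.7·0.9183 + 0.6·0.0817) ≈ 0.9291
After acoustic monitor='high': P(faulty) = 0.7·0.9291 / (0.7·0.9291 + 0.6·0.0709) ≈ 0.9386
After pressure gauge='in-range': P(faulty) = 0.15·0.9386 / (0.15·0.9386 + 0.5·0.0614) ≈ 0.8211

0.821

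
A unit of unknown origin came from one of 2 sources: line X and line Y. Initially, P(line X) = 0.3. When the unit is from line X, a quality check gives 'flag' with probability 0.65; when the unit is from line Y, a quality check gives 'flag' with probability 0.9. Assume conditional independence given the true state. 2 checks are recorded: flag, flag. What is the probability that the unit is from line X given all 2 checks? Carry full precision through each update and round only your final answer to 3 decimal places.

0.183

After 'flag': P(line X) = 0.65·0.3000 / (0.65·0.3000 + 0.9·0.7000) ≈ 0.2364
After 'flag': P(line X) = 0.65·0.2364 / (0.65·0.2364 + 0.9·0.7636) ≈ 0.1827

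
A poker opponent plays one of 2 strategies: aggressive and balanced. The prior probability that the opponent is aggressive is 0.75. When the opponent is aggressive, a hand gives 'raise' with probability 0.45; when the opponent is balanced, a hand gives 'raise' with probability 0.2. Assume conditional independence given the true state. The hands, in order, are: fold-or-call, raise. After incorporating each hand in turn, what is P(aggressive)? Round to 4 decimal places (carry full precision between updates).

After 'fold-or-call': P(aggressive) = 0.55·0.7500 / (0.55·0.7500 + 0.8·0.2500) ≈ 0.6735
After 'raise': P(aggressive) = 0.45·0.6735 / (0.45·0.6735 + 0.2·0.3265) ≈ 0.8227

0.8227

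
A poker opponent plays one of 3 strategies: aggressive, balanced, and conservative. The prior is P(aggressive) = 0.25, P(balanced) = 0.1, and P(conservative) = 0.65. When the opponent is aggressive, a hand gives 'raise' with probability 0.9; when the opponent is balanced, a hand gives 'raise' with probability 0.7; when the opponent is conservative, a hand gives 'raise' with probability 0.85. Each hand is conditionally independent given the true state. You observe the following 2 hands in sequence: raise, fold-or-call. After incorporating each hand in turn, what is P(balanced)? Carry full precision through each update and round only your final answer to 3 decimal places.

0.166

Apply Bayes' rule sequentially, carrying P(balanced) forward.
After 'raise': normaliser = 0.9·0.2500 + 0.7·0.1000 + 0.85·0.6500; P(aggressive) ≈ 0.2655, P(balanced) ≈ 0.0826, P(conservative) ≈ 0.6519
After 'fold-or-call': normaliser = 0.1·0.2655 + 0.3·0.0826 + 0.15·0.6519; P(aggressive) ≈ 0.1780, P(balanced) ≈ 0.1662, P(conservative) ≈ 0.6558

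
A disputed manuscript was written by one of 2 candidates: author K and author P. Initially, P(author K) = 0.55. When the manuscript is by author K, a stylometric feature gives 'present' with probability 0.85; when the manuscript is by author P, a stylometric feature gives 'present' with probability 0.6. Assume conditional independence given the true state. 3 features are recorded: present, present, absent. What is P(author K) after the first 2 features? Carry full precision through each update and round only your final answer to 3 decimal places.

Each posterior becomes the prior for the next update.
After 'present': P(author K) = 0.85·0.5500 / (0.85·0.5500 + 0.6·0.4500) ≈ 0.6339
After 'present': P(author K) = 0.85·0.6339 / (0.85·0.6339 + 0.6·0.3661) ≈ 0.7104

0.710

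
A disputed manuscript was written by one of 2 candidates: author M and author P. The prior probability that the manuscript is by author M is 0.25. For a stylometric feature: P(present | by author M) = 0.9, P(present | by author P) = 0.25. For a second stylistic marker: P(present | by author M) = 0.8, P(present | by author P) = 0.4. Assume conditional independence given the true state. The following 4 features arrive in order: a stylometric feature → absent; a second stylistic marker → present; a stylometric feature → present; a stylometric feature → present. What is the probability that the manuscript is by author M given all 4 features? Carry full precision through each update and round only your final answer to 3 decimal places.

0.535

Each posterior becomes the prior for the next update.
After a stylometric feature='absent': P(author M) = 0.1·0.2500 / (0.1·0.2500 + 0.75·0.7500) ≈ 0.0426
After a second stylistic marker='present': P(author M) = 0.8·0.0426 / (0.8·0.0426 + 0.4·0.9574) ≈ 0.0816
After a stylometric feature='present': P(author M) = 0.9·0.0816 / (0.9·0.0816 + 0.25·0.9184) ≈ 0.2424
After a stylometric feature='present': P(author M) = 0.9·0.2424 / (0.9·0.2424 + 0.25·0.7576) ≈ 0.5353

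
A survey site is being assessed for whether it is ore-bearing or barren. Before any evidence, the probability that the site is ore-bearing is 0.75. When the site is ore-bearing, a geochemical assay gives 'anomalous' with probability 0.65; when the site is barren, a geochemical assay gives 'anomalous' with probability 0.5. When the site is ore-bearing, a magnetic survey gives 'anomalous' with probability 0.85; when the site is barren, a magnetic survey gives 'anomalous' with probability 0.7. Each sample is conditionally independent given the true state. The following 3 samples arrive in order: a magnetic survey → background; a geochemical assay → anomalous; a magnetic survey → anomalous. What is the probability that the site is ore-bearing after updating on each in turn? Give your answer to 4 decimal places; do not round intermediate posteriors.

Apply Bayes' rule sequentially, carrying P(ore) forward.
After a magnetic survey='background': P(ore) = 0.15·0.7500 / (0.15·0.7500 + 0.3·0.2500) ≈ 0.6000
After a geochemical assay='anomalous': P(ore) = 0.65·0.6000 / (0.65·0.6000 + 0.5·0.4000) ≈ 0.6610
After a magnetic survey='anomalous': P(ore) = 0.85·0.6610 / (0.85·0.6610 + 0.7·0.3390) ≈ 0.7031

0.7031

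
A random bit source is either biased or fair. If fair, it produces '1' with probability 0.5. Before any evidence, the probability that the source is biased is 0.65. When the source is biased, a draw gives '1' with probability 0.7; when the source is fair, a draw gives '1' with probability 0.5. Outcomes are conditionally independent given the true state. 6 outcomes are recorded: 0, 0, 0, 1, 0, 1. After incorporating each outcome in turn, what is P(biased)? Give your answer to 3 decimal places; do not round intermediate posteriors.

0.321

Each posterior becomes the prior for the next update.
After '0': P(biased) = 0.3·0.6500 / (0.3·0.6500 + 0.5·0.3500) ≈ 0.5270
After '0': P(biased) = 0.3·0.5270 / (0.3·0.5270 + 0.5·0.4730) ≈ 0.4007
After '0': P(biased) = 0.3·0.4007 / (0.3·0.4007 + 0.5·0.5993) ≈ 0.2863
After '1': P(biased) = 0.7·0.2863 / (0.7·0.2863 + 0.5·0.7137) ≈ 0.3596
After '0': P(biased) = 0.3·0.3596 / (0.3·0.3596 + 0.5·0.6404) ≈ 0.2520
After '1': P(biased) = 0.7·0.2520 / (0.7·0.2520 + 0.5·0.7480) ≈ 0.3205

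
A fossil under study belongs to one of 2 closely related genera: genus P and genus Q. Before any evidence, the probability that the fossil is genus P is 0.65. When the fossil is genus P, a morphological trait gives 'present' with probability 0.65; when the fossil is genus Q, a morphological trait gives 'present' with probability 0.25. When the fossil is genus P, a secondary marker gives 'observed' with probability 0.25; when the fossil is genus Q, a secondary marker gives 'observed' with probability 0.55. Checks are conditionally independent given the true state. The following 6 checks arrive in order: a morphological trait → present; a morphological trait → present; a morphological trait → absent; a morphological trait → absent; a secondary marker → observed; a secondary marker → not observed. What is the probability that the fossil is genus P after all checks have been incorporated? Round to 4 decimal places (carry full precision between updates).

Each posterior becomes the prior for the next update.
After a morphological trait='present': P(genus P) = 0.65·0.6500 / (0.65·0.6500 + 0.25·0.3500) ≈ 0.8284
After a morphological trait='present': P(genus P) = 0.65·0.8284 / (0.65·0.8284 + 0.25·0.1716) ≈ 0.9262
After a morphological trait='absent': P(genus P) = 0.35·0.9262 / (0.35·0.9262 + 0.75·0.0738) ≈ 0.8542
After a morphological trait='absent': P(genus P) = 0.35·0.8542 / (0.35·0.8542 + 0.75·0.1458) ≈ 0.7322
After a secondary marker='observed': P(genus P) = 0.25·0.7322 / (0.25·0.7322 + 0.55·0.2678) ≈ 0.5541
After a secondary marker='not observed': P(genus P) = 0.75·0.5541 / (0.75·0.5541 + 0.45·0.4459) ≈ 0.6744

0.6744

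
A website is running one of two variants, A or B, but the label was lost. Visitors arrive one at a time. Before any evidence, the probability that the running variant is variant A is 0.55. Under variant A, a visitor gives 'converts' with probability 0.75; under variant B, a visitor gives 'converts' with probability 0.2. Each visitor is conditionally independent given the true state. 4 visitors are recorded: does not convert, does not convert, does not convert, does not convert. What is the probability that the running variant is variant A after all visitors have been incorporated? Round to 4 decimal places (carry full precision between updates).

0.0115

Apply Bayes' rule sequentially, carrying P(A) forward.
After 'does not convert': P(A) = 0.25·0.5500 / (0.25·0.5500 + 0.8·0.4500) ≈ 0.2764
After 'does not convert': P(A) = 0.25·0.2764 / (0.25·0.2764 + 0.8·0.7236) ≈ 0.1066
After 'does not convert': P(A) = 0.25·0.1066 / (0.25·0.1066 + 0.8·0.8934) ≈ 0.0360
After 'does not convert': P(A) = 0.25·0.0360 / (0.25·0.0360 + 0.8·0.9640) ≈ 0.0115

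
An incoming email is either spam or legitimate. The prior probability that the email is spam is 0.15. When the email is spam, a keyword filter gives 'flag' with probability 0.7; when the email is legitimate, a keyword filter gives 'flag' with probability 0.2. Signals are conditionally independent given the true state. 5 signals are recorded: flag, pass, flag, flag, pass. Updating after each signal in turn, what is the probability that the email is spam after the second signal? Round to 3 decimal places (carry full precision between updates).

0.188

After 'flag': P(spam) = 0.7·0.1500 / (0.7·0.1500 + 0.2·0.8500) ≈ 0.3818
After 'pass': P(spam) = 0.3·0.3818 / (0.3·0.3818 + 0.8·0.6182) ≈ 0.1881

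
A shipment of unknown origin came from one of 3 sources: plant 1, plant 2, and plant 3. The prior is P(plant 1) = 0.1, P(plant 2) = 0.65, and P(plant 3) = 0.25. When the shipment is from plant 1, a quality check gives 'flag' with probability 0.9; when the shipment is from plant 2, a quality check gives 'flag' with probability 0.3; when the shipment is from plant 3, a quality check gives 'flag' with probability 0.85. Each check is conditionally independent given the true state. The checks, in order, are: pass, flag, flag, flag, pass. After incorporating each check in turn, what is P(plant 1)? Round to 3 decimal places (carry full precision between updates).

After 'pass': normaliser = 0.1·0.1000 + 0.7·0.6500 + 0.15·0.2500; P(plant 1) ≈ 0.0199, P(plant 2) ≈ 0.9055, P(plant 3) ≈ 0.0746
After 'flag': normaliser = 0.9·0.0199 + 0.3·0.9055 + 0.85·0.0746; P(plant 1) ≈ 0.0507, P(plant 2) ≈ 0.7696, P(plant 3) ≈ 0.1797
After 'flag': normaliser = 0.9·0.0507 + 0.3·0.7696 + 0.85·0.1797; P(plant 1) ≈ 0.1064, P(plant 2) ≈ 0.5378, P(plant 3) ≈ 0.3558
After 'flag': normaliser = 0.9·0.1064 + 0.3·0.5378 + 0.85·0.3558; P(plant 1) ≈ 0.1711, P(plant 2) ≈ 0.2883, P(plant 3) ≈ 0.5405
After 'pass': normaliser = 0.1·0.1711 + 0.7·0.2883 + 0.15·0.5405; P(plant 1) ≈ 0.0570, P(plant 2) ≈ 0.6727, P(plant 3) ≈ 0.2702

0.057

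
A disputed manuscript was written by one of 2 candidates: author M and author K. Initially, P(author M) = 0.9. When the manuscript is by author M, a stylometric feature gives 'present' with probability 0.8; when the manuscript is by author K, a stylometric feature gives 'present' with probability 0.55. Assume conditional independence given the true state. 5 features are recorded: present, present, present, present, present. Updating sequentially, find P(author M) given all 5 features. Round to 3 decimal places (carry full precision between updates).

Each posterior becomes the prior for the next update.
After 'present': P(author M) = 0.8·0.9000 / (0.8·0.9000 + 0.55·0.1000) ≈ 0.9290
After 'present': P(author M) = 0.8·0.9290 / (0.8·0.9290 + 0.55·0.0710) ≈ 0.9501
After 'present': P(author M) = 0.8·0.9501 / (0.8·0.9501 + 0.55·0.0499) ≈ 0.9652
After 'present': P(author M) = 0.8·0.9652 / (0.8·0.9652 + 0.55·0.0348) ≈ 0.9758
After 'present': P(author M) = 0.8·0.9758 / (0.8·0.9758 + 0.55·0.0242) ≈ 0.9832

0.983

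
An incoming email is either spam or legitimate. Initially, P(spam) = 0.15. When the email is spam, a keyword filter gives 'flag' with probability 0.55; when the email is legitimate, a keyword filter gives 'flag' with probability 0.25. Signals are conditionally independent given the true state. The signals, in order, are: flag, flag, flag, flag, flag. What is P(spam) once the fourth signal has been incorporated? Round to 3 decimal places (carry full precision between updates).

0.805

Each posterior becomes the prior for the next update.
After 'flag': P(spam) = 0.55·0.1500 / (0.55·0.1500 + 0.25·0.8500) ≈ 0.2797
After 'flag': P(spam) = 0.55·0.2797 / (0.55·0.2797 + 0.25·0.7203) ≈ 0.4607
After 'flag': P(spam) = 0.55·0.4607 / (0.55·0.4607 + 0.25·0.5393) ≈ 0.6527
After 'flag': P(spam) = 0.55·0.6527 / (0.55·0.6527 + 0.25·0.3473) ≈ 0.8052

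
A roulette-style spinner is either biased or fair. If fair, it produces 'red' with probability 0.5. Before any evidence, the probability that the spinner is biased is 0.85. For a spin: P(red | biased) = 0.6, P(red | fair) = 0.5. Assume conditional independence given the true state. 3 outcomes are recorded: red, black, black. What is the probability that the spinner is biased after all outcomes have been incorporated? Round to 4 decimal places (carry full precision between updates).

0.8132

Apply Bayes' rule sequentially, carrying P(biased) forward.
After 'red': P(biased) = 0.6·0.8500 / (0.6·0.8500 + 0.5·0.1500) ≈ 0.8718
After 'black': P(biased) = 0.4·0.8718 / (0.4·0.8718 + 0.5·0.1282) ≈ 0.8447
After 'black': P(biased) = 0.4·0.8447 / (0.4·0.8447 + 0.5·0.1553) ≈ 0.8132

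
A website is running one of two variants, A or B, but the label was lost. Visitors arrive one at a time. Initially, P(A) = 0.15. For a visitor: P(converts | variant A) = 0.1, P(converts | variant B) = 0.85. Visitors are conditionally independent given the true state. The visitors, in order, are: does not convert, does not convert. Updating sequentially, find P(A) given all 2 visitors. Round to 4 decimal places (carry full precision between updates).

After 'does not convert': P(A) = 0.9·0.1500 / (0.9·0.1500 + 0.15·0.8500) ≈ 0.5143
After 'does not convert': P(A) = 0.9·0.5143 / (0.9·0.5143 + 0.15·0.4857) ≈ 0.8640

0.8640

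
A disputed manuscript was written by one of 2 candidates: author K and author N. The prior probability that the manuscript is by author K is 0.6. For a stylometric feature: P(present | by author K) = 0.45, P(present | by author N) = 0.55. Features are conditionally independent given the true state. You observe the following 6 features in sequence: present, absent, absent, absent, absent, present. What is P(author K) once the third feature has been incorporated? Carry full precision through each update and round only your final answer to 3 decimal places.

Each posterior becomes the prior for the next update.
After 'present': P(author K) = 0.45·0.6000 / (0.45·0.6000 + 0.55·0.4000) ≈ 0.5510
After 'absent': P(author K) = 0.55·0.5510 / (0.55·0.5510 + 0.45·0.4490) ≈ 0.6000
After 'absent': P(author K) = 0.55·0.6000 / (0.55·0.6000 + 0.45·0.4000) ≈ 0.6471

0.647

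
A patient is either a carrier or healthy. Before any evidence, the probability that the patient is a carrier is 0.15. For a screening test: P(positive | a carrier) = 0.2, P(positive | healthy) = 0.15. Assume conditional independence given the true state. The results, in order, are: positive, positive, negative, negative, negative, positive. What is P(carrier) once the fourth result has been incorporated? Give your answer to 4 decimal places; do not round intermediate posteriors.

0.2175

After 'positive': P(carrier) = 0.2·0.1500 / (0.2·0.1500 + 0.15·0.8500) ≈ 0.1905
After 'positive': P(carrier) = 0.2·0.1905 / (0.2·0.1905 + 0.15·0.8095) ≈ 0.2388
After 'negative': P(carrier) = 0.8·0.2388 / (0.8·0.2388 + 0.85·0.7612) ≈ 0.2280
After 'negative': P(carrier) = 0.8·0.2280 / (0.8·0.2280 + 0.85·0.7720) ≈ 0.2175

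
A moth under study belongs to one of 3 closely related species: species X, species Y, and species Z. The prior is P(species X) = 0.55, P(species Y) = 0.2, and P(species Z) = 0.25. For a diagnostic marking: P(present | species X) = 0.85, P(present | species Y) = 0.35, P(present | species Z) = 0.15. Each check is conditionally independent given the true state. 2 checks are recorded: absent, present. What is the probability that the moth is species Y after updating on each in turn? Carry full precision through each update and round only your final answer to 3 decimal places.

0.308

Each posterior becomes the prior for the next update.
After 'absent': normaliser = 0.15·0.5500 + 0.65·0.2000 + 0.85·0.2500; P(species X) ≈ 0.1941, P(species Y) ≈ 0.3059, P(species Z) ≈ 0.5000
After 'present': normaliser = 0.85·0.1941 + 0.35·0.3059 + 0.15·0.5000; P(species X) ≈ 0.4754, P(species Y) ≈ 0.3085, P(species Z) ≈ 0.2161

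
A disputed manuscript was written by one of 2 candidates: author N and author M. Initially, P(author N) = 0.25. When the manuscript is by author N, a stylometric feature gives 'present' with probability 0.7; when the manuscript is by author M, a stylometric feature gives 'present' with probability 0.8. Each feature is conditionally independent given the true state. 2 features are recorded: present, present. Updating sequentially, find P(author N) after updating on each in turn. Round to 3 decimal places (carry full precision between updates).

After 'present': P(author N) = 0.7·0.2500 / (0.7·0.2500 + 0.8·0.7500) ≈ 0.2258
After 'present': P(author N) = 0.7·0.2258 / (0.7·0.2258 + 0.8·0.7742) ≈ 0.2033

0.203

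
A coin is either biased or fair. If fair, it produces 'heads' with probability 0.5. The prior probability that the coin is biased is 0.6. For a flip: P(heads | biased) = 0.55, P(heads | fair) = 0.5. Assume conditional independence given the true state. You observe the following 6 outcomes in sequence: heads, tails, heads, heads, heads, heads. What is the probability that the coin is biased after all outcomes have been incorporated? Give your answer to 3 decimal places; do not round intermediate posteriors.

0.685

After 'heads': P(biased) = 0.55·0.6000 / (0.55·0.6000 + 0.5·0.4000) ≈ 0.6226
After 'tails': P(biased) = 0.45·0.6226 / (0.45·0.6226 + 0.5·0.3774) ≈ 0.5976
After 'heads': P(biased) = 0.55·0.5976 / (0.55·0.5976 + 0.5·0.4024) ≈ 0.6203
After 'heads': P(biased) = 0.55·0.6203 / (0.55·0.6203 + 0.5·0.3797) ≈ 0.6425
After 'heads': P(biased) = 0.55·0.6425 / (0.55·0.6425 + 0.5·0.3575) ≈ 0.6640
After 'heads': P(biased) = 0.55·0.6640 / (0.55·0.6640 + 0.5·0.3360) ≈ 0.6850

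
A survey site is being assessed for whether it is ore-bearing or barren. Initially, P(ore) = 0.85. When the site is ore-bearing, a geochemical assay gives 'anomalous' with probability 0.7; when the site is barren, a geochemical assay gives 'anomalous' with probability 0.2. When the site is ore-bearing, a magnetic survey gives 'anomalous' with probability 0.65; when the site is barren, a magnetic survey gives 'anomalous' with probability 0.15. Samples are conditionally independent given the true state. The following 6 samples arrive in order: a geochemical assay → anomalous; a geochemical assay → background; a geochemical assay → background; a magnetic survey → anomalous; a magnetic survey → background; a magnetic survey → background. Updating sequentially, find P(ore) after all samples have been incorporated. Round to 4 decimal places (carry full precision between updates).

After a geochemical assay='anomalous': P(ore) = 0.7·0.8500 / (0.7·0.8500 + 0.2·0.1500) ≈ 0.9520
After a geochemical assay='background': P(ore) = 0.3·0.9520 / (0.3·0.9520 + 0.8·0.0480) ≈ 0.8815
After a geochemical assay='background': P(ore) = 0.3·0.8815 / (0.3·0.8815 + 0.8·0.1185) ≈ 0.7361
After a magnetic survey='anomalous': P(ore) = 0.65·0.7361 / (0.65·0.7361 + 0.15·0.2639) ≈ 0.9236
After a magnetic survey='background': P(ore) = 0.35·0.9236 / (0.35·0.9236 + 0.85·0.0764) ≈ 0.8327
After a magnetic survey='background': P(ore) = 0.35·0.8327 / (0.35·0.8327 + 0.85·0.1673) ≈ 0.6720

0.6720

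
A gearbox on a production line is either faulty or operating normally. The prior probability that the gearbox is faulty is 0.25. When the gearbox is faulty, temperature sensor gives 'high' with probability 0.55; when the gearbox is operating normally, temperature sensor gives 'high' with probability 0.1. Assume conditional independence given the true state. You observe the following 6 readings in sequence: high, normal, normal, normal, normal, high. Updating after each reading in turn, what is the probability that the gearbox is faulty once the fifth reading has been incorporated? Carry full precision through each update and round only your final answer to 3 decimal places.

0.103

After 'high': P(faulty) = 0.55·0.2500 / (0.55·0.2500 + 0.1·0.7500) ≈ 0.6471
After 'normal': P(faulty) = 0.45·0.6471 / (0.45·0.6471 + 0.9·0.3529) ≈ 0.4783
After 'normal': P(faulty) = 0.45·0.4783 / (0.45·0.4783 + 0.9·0.5217) ≈ 0.3143
After 'normal': P(faulty) = 0.45·0.3143 / (0.45·0.3143 + 0.9·0.6857) ≈ 0.1864
After 'normal': P(faulty) = 0.45·0.1864 / (0.45·0.1864 + 0.9·0.8136) ≈ 0.1028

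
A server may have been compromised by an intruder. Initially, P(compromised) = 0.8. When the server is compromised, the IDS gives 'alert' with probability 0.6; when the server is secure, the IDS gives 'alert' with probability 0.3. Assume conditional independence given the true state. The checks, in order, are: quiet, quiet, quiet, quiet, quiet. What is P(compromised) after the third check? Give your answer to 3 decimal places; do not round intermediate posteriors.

0.427

After 'quiet': P(compromised) = 0.4·0.8000 / (0.4·0.8000 + 0.7·0.2000) ≈ 0.6957
After 'quiet': P(compromised) = 0.4·0.6957 / (0.4·0.6957 + 0.7·0.3043) ≈ 0.5664
After 'quiet': P(compromised) = 0.4·0.5664 / (0.4·0.5664 + 0.7·0.4336) ≈ 0.4274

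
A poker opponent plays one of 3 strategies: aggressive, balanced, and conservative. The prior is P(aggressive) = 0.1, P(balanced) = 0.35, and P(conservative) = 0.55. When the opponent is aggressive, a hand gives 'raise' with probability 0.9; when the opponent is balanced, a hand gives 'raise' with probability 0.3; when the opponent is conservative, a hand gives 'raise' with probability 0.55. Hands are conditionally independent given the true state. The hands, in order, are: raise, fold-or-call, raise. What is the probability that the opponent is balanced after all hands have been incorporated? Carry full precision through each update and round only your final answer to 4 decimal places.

0.2100

Apply Bayes' rule sequentially, carrying P(balanced) forward.
After 'raise': normaliser = 0.9·0.1000 + 0.3·0.3500 + 0.55·0.5500; P(aggressive) ≈ 0.1809, P(balanced) ≈ 0.2111, P(conservative) ≈ 0.6080
After 'fold-or-call': normaliser = 0.1·0.1809 + 0.7·0.2111 + 0.45·0.6080; P(aggressive) ≈ 0.0412, P(balanced) ≈ 0.3362, P(conservative) ≈ 0.6226
After 'raise': normaliser = 0.9·0.0412 + 0.3·0.3362 + 0.55·0.6226; P(aggressive) ≈ 0.0771, P(balanced) ≈ 0.2100, P(conservative) ≈ 0.7129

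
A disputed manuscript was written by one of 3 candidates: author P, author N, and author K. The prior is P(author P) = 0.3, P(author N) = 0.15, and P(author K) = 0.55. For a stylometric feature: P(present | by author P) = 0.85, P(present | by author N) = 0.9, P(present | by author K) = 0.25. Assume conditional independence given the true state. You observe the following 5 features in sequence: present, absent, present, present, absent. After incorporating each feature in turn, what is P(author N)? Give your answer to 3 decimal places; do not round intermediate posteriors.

0.109

After 'present': normaliser = 0.85·0.3000 + 0.9·0.1500 + 0.25·0.5500; P(author P) ≈ 0.4834, P(author N) ≈ 0.2559, P(author K) ≈ 0.2607
After 'absent': normaliser = 0.15·0.4834 + 0.1·0.2559 + 0.75·0.2607; P(author P) ≈ 0.2470, P(author N) ≈ 0.0872, P(author K) ≈ 0.6659
After 'present': normaliser = 0.85·0.2470 + 0.9·0.0872 + 0.25·0.6659; P(author P) ≈ 0.4615, P(author N) ≈ 0.1725, P(author K) ≈ 0.3660
After 'present': normaliser = 0.85·0.4615 + 0.9·0.1725 + 0.25·0.3660; P(author P) ≈ 0.6139, P(author N) ≈ 0.2429, P(author K) ≈ 0.1432
After 'absent': normaliser = 0.15·0.6139 + 0.1·0.2429 + 0.75·0.1432; P(author P) ≈ 0.4115, P(author N) ≈ 0.1086, P(author K) ≈ 0.4799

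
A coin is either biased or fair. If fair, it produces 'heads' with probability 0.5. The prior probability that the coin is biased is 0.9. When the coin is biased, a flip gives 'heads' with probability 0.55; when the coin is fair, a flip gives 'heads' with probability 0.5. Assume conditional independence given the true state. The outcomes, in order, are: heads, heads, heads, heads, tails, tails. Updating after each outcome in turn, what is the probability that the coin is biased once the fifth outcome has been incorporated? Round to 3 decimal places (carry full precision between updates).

After 'heads': P(biased) = 0.55·0.9000 / (0.55·0.9000 + 0.5·0.1000) ≈ 0.9083
After 'heads': P(biased) = 0.55·0.9083 / (0.55·0.9083 + 0.5·0.0917) ≈ 0.9159
After 'heads': P(biased) = 0.55·0.9159 / (0.55·0.9159 + 0.5·0.0841) ≈ 0.9230
After 'heads': P(biased) = 0.55·0.9230 / (0.55·0.9230 + 0.5·0.0770) ≈ 0.9295
After 'tails': P(biased) = 0.45·0.9295 / (0.45·0.9295 + 0.5·0.0705) ≈ 0.9222

0.922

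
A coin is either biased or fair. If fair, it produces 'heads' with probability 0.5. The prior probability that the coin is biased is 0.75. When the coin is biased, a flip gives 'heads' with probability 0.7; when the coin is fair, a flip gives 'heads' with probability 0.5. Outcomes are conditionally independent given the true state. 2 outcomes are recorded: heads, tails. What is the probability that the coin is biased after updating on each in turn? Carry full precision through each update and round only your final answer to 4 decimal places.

Apply Bayes' rule sequentially, carrying P(biased) forward.
After 'heads': P(biased) = 0.7·0.7500 / (0.7·0.7500 + 0.5·0.2500) ≈ 0.8077
After 'tails': P(biased) = 0.3·0.8077 / (0.3·0.8077 + 0.5·0.1923) ≈ 0.7159

0.7159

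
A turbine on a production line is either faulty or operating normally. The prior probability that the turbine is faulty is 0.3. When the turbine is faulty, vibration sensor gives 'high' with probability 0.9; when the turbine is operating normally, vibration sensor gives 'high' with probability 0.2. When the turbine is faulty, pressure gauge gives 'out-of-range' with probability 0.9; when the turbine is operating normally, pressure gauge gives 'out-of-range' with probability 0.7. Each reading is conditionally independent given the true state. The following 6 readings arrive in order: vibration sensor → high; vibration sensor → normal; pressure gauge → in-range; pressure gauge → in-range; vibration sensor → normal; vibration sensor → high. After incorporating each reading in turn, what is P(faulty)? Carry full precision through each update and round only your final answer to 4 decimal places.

After vibration sensor='high': P(faulty) = 0.9·0.3000 / (0.9·0.3000 + 0.2·0.7000) ≈ 0.6585
After vibration sensor='normal': P(faulty) = 0.1·0.6585 / (0.1·0.6585 + 0.8·0.3415) ≈ 0.1942
After pressure gauge='in-range': P(faulty) = 0.1·0.1942 / (0.1·0.1942 + 0.3·0.8058) ≈ 0.0744
After pressure gauge='in-range': P(faulty) = 0.1·0.0744 / (0.1·0.0744 + 0.3·0.9256) ≈ 0.0261
After vibration sensor='normal': P(faulty) = 0.1·0.0261 / (0.1·0.0261 + 0.8·0.9739) ≈ 0.0033
After vibration sensor='high': P(faulty) = 0.9·0.0033 / (0.9·0.0033 + 0.2·0.9967) ≈ 0.0148

0.0148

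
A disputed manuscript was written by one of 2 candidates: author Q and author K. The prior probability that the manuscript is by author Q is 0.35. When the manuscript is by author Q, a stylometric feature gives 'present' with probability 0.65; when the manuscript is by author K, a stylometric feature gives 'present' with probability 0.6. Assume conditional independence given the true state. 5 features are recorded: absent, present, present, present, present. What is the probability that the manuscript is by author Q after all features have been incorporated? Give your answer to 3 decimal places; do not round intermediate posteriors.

After 'absent': P(author Q) = 0.35·0.3500 / (0.35·0.3500 + 0.4·0.6500) ≈ 0.3203
After 'present': P(author Q) = 0.65·0.3203 / (0.65·0.3203 + 0.6·0.6797) ≈ 0.3379
After 'present': P(author Q) = 0.65·0.3379 / (0.65·0.3379 + 0.6·0.6621) ≈ 0.3561
After 'present': P(author Q) = 0.65·0.3561 / (0.65·0.3561 + 0.6·0.6439) ≈ 0.3746
After 'present': P(author Q) = 0.65·0.3746 / (0.65·0.3746 + 0.6·0.6254) ≈ 0.3936

0.394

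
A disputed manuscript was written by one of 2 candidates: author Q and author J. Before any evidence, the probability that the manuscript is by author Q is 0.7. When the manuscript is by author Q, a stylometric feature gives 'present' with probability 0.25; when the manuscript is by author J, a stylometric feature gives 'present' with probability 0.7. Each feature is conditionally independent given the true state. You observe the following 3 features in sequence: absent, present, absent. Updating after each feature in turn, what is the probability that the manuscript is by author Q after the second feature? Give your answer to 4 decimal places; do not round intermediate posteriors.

Apply Bayes' rule sequentially, carrying P(author Q) forward.
After 'absent': P(author Q) = 0.75·0.7000 / (0.75·0.7000 + 0.3·0.3000) ≈ 0.8537
After 'present': P(author Q) = 0.25·0.8537 / (0.25·0.8537 + 0.7·0.1463) ≈ 0.6757

0.6757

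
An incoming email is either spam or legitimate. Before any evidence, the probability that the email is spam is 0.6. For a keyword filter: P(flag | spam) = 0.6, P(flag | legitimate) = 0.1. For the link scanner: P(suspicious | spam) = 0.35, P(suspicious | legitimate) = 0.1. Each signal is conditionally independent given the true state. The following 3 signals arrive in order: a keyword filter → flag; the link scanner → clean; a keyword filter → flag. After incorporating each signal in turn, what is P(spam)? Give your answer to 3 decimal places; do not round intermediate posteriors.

After a keyword filter='flag': P(spam) = 0.6·0.6000 / (0.6·0.6000 + 0.1·0.4000) ≈ 0.9000
After the link scanner='clean': P(spam) = 0.65·0.9000 / (0.65·0.9000 + 0.9·0.1000) ≈ 0.8667
After a keyword filter='flag': P(spam) = 0.6·0.8667 / (0.6·0.8667 + 0.1·0.1333) ≈ 0.9750

0.975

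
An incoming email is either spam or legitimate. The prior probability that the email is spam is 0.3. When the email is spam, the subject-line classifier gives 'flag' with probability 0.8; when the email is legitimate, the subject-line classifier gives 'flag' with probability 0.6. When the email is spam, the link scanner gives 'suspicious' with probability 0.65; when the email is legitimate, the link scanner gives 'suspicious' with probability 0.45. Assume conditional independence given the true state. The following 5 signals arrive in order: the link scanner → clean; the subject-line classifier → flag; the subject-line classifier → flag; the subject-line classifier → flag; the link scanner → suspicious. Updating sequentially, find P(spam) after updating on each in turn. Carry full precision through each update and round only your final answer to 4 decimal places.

0.4829

Apply Bayes' rule sequentially, carrying P(spam) forward.
After the link scanner='clean': P(spam) = 0.35·0.3000 / (0.35·0.3000 + 0.55·0.7000) ≈ 0.2143
After the subject-line classifier='flag': P(spam) = 0.8·0.2143 / (0.8·0.2143 + 0.6·0.7857) ≈ 0.2667
After the subject-line classifier='flag': P(spam) = 0.8·0.2667 / (0.8·0.2667 + 0.6·0.7333) ≈ 0.3265
After the subject-line classifier='flag': P(spam) = 0.8·0.3265 / (0.8·0.3265 + 0.6·0.6735) ≈ 0.3926
After the link scanner='suspicious': P(spam) = 0.65·0.3926 / (0.65·0.3926 + 0.45·0.6074) ≈ 0.4829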